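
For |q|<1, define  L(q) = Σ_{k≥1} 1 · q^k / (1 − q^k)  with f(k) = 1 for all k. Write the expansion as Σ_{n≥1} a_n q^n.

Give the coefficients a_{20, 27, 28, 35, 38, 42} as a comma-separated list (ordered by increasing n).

6, 4, 6, 4, 4, 8

n=20: 20·1 10·2 5·4 4·5 2·10 1·20  f→[1+1+1+1+1+1]=6
q^27  k|27↦f(k): 27:1 9:1 3:1 1:1  a_27=4
d|28:{1,2,4,7,14,28}  Σf=1+1+1+1+1+1=6
[q^35] f(1)=1,f(5)=1,f(7)=1,f(35)=1 ⇒ 4
n=38: 1·38 2·19 19·2 38·1  f→[1+1+1+1]=4
d|42:{1,2,3,6,7,14,21,42}  Σf=1+1+1+1+1+1+1+1=8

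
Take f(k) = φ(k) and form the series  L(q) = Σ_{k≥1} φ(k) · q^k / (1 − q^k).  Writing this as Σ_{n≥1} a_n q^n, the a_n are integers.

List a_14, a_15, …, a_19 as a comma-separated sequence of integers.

n=14: 14·1 7·2 2·7 1·14  φ→[6+6+1+1]=14
[q^15] φ(15)=8,φ(5)=4,φ(3)=2,φ(1)=1 ⇒ 15
d|16:{1,2,4,8,16}  Σφ=1+1+2+4+8=16
[q^17] φ(1)=1,φ(17)=16 ⇒ 17
n=18: 18·1 9·2 6·3 3·6 2·9 1·18  φ→[6+6+2+2+1+1]=18
d|19:{19,1}  Σφ=18+1=19

14, 15, 16, 17, 18, 19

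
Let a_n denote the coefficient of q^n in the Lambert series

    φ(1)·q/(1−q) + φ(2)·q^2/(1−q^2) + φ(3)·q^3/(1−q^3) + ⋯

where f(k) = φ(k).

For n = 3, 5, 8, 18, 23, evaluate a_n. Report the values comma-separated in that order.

[q^3] φ(1)=1,φ(3)=2 ⇒ 3
q^5  k|5↦φ(k): 1:1 5:4  a_5=5
n=8: 8·1 4·2 2·4 1·8  φ→[4+2+1+1]=8
d|18:{1,2,3,6,9,18}  Σφ=1+1+2+2+6+6=18
q^23  k|23↦φ(k): 1:1 23:22  a_23=23

3, 5, 8, 18, 23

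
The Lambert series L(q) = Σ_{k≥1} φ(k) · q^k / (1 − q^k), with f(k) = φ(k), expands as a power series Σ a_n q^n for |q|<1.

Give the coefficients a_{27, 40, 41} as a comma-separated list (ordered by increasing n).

d|27:{27,9,3,1}  Σφ=18+6+2+1=27
d|40:{1,2,4,5,8,10,20,40}  Σφ=1+1+2+4+4+4+8+16=40
d|41:{41,1}  Σφ=40+1=41

27, 40, 41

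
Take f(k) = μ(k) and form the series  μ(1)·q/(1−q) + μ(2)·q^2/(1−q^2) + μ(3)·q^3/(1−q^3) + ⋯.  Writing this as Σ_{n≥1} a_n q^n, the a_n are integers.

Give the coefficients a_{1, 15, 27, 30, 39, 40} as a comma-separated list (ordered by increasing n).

[q^1] μ(1)=1 ⇒ 1
d|15:{15,5,3,1}  Σμ=1+(-1)+(-1)+1=0
d|27:{27,9,3,1}  Σμ=0+0+(-1)+1=0
d|30:{1,2,3,5,6,10,15,30}  Σμ=1+(-1)+(-1)+(-1)+1+1+1+(-1)=0
q^39  k|39↦μ(k): 1:1 3:-1 13:-1 39:1  a_39=0
q^40  k|40↦μ(k): 1:1 2:-1 4:0 5:-1 8:0 10:1 20:0 40:0  a_40=0

1, 0, 0, 0, 0, 0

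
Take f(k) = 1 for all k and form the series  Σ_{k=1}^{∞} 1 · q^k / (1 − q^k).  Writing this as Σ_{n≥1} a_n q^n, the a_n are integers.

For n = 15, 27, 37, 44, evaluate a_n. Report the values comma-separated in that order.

4, 4, 2, 6

d|15:{15,5,3,1}  Σf=1+1+1+1=4
[q^27] f(1)=1,f(3)=1,f(9)=1,f(27)=1 ⇒ 4
q^37  k|37↦f(k): 37:1 1:1  a_37=2
d|44:{44,22,11,4,2,1}  Σf=1+1+1+1+1+1=6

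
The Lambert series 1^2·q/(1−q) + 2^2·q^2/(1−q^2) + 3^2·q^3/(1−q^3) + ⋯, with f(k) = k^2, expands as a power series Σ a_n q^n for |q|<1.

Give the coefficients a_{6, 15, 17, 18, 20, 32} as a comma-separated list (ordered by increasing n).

50, 260, 290, 455, 546, 1365

n=6: 1·6 2·3 3·2 6·1  f→[1+4+9+36]=50
d|15:{1,3,5,15}  Σf=1+9+25+225=260
d|17:{1,17}  Σf=1+289=290
d|18:{18,9,6,3,2,1}  Σf=324+81+36+9+4+1=455
[q^20] f(20)=400,f(10)=100,f(5)=25,f(4)=16,f(2)=4,f(1)=1 ⇒ 546
[q^32] f(32)=1024,f(16)=256,f(8)=64,f(4)=16,f(2)=4,f(1)=1 ⇒ 1365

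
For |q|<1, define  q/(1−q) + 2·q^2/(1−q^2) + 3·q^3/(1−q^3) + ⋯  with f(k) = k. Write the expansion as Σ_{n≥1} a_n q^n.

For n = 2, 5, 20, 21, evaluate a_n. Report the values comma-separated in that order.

d|2:{2,1}  Σf=2+1=3
q^5  k|5↦f(k): 5:5 1:1  a_5=6
n=20: 1·20 2·10 4·5 5·4 10·2 20·1  f→[1+2+4+5+10+20]=42
[q^21] f(21)=21,f(7)=7,f(3)=3,f(1)=1 ⇒ 32

3, 6, 42, 32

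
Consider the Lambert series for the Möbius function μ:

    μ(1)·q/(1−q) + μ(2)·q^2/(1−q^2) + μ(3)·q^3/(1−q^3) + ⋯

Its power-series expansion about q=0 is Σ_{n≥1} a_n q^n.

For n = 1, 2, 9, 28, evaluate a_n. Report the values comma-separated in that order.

n=1: 1·1  μ→[1]=1
d|2:{2,1}  Σμ=(-1)+1=0
n=9: 9·1 3·3 1·9  μ→[0+(-1)+1]=0
q^28  k|28↦μ(k): 1:1 2:-1 4:0 7:-1 14:1 28:0  a_28=0

1, 0, 0, 0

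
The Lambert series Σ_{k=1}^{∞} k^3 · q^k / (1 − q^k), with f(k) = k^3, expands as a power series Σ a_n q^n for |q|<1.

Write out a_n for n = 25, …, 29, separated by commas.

d|25:{25,5,1}  Σf=15625+125+1=15751
q^26  k|26↦f(k): 1:1 2:8 13:2197 26:17576  a_26=19782
[q^27] f(27)=19683,f(9)=729,f(3)=27,f(1)=1 ⇒ 20440
[q^28] f(28)=21952,f(14)=2744,f(7)=343,f(4)=64,f(2)=8,f(1)=1 ⇒ 25112
d|29:{1,29}  Σf=1+24389=24390

15751, 19782, 20440, 25112, 24390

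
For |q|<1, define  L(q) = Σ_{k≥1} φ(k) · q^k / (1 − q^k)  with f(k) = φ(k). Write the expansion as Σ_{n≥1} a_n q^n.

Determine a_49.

d|49:{49,7,1}  Σφ=42+6+1=49

a_49 = 49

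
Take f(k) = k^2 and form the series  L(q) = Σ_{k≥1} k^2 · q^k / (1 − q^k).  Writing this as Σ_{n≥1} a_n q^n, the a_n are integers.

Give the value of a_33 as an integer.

d|33:{33,11,3,1}  Σf=1089+121+9+1=1220

a_33 = 1220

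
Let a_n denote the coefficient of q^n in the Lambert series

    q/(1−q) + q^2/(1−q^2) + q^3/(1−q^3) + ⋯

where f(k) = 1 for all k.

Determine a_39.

q^39  k|39↦f(k): 39:1 13:1 3:1 1:1  a_39=4

a_39 = 4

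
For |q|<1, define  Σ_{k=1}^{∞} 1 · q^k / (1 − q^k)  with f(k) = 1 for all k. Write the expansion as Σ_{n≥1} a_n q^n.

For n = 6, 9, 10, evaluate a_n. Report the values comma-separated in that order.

n=6: 1·6 2·3 3·2 6·1  f→[1+1+1+1]=4
d|9:{1,3,9}  Σf=1+1+1=3
n=10: 1·10 2·5 5·2 10·1  f→[1+1+1+1]=4

4, 3, 4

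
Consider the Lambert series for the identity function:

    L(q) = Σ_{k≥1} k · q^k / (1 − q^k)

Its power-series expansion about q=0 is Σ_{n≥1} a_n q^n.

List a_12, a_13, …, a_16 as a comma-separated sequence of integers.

28, 14, 24, 24, 31

[q^12] f(1)=1,f(2)=2,f(3)=3,f(4)=4,f(6)=6,f(12)=12 ⇒ 28
d|13:{1,13}  Σf=1+13=14
d|14:{1,2,7,14}  Σf=1+2+7+14=24
n=15: 15·1 5·3 3·5 1·15  f→[15+5+3+1]=24
q^16  k|16↦f(k): 16:16 8:8 4:4 2:2 1:1  a_16=31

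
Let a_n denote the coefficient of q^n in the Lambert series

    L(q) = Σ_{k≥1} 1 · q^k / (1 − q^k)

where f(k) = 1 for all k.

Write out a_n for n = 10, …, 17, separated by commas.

q^10  k|10↦f(k): 1:1 2:1 5:1 10:1  a_10=4
n=11: 1·11 11·1  f→[1+1]=2
[q^12] f(1)=1,f(2)=1,f(3)=1,f(4)=1,f(6)=1,f(12)=1 ⇒ 6
n=13: 1·13 13·1  f→[1+1]=2
d|14:{1,2,7,14}  Σf=1+1+1+1=4
d|15:{1,3,5,15}  Σf=1+1+1+1=4
d|16:{16,8,4,2,1}  Σf=1+1+1+1+1=5
[q^17] f(1)=1,f(17)=1 ⇒ 2

4, 2, 6, 2, 4, 4, 5, 2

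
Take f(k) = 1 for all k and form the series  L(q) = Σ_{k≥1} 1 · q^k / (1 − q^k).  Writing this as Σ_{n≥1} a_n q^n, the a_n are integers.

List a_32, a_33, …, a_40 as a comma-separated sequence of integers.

6, 4, 4, 4, 9, 2, 4, 4, 8

q^32  k|32↦f(k): 32:1 16:1 8:1 4:1 2:1 1:1  a_32=6
n=33: 33·1 11·3 3·11 1·33  f→[1+1+1+1]=4
d|34:{34,17,2,1}  Σf=1+1+1+1=4
n=35: 1·35 5·7 7·5 35·1  f→[1+1+1+1]=4
n=36: 1·36 2·18 3·12 4·9 6·6 9·4 12·3 18·2 36·1  f→[1+1+1+1+1+1+1+1+1]=9
n=37: 1·37 37·1  f→[1+1]=2
[q^38] f(38)=1,f(19)=1,f(2)=1,f(1)=1 ⇒ 4
q^39  k|39↦f(k): 1:1 3:1 13:1 39:1  a_39=4
q^40  k|40↦f(k): 1:1 2:1 4:1 5:1 8:1 10:1 20:1 40:1  a_40=8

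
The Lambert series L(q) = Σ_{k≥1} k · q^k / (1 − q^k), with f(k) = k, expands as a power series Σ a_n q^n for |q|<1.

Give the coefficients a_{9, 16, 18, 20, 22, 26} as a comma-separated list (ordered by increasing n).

13, 31, 39, 42, 36, 42

[q^9] f(9)=9,f(3)=3,f(1)=1 ⇒ 13
d|16:{16,8,4,2,1}  Σf=16+8+4+2+1=31
[q^18] f(18)=18,f(9)=9,f(6)=6,f(3)=3,f(2)=2,f(1)=1 ⇒ 39
d|20:{1,2,4,5,10,20}  Σf=1+2+4+5+10+20=42
n=22: 22·1 11·2 2·11 1·22  f→[22+11+2+1]=36
n=26: 1·26 2·13 13·2 26·1  f→[1+2+13+26]=42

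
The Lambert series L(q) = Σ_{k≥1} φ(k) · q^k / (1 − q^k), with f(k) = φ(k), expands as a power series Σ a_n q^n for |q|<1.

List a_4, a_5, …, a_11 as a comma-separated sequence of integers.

n=4: 4·1 2·2 1·4  φ→[2+1+1]=4
n=5: 1·5 5·1  φ→[1+4]=5
d|6:{6,3,2,1}  Σφ=2+2+1+1=6
[q^7] φ(1)=1,φ(7)=6 ⇒ 7
n=8: 8·1 4·2 2·4 1·8  φ→[4+2+1+1]=8
q^9  k|9↦φ(k): 9:6 3:2 1:1  a_9=9
n=10: 1·10 2·5 5·2 10·1  φ→[1+1+4+4]=10
q^11  k|11↦φ(k): 11:10 1:1  a_11=11

4, 5, 6, 7, 8, 9, 10, 11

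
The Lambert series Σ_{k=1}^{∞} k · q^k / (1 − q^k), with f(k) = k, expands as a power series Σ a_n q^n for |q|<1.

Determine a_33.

[q^33] f(33)=33,f(11)=11,f(3)=3,f(1)=1 ⇒ 48

a_33 = 48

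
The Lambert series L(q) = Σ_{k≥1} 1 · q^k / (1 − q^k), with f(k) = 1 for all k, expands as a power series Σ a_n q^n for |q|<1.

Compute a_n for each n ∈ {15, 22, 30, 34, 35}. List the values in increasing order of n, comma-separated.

d|15:{15,5,3,1}  Σf=1+1+1+1=4
d|22:{22,11,2,1}  Σf=1+1+1+1=4
[q^30] f(1)=1,f(2)=1,f(3)=1,f(5)=1,f(6)=1,f(10)=1,f(15)=1,f(30)=1 ⇒ 8
q^34  k|34↦f(k): 34:1 17:1 2:1 1:1  a_34=4
q^35  k|35↦f(k): 35:1 7:1 5:1 1:1  a_35=4

4, 4, 8, 4, 4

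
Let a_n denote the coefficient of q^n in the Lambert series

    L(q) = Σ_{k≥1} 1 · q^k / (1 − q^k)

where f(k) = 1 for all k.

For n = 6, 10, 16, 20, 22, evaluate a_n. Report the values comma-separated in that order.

4, 4, 5, 6, 4

n=6: 6·1 3·2 2·3 1·6  f→[1+1+1+1]=4
n=10: 1·10 2·5 5·2 10·1  f→[1+1+1+1]=4
q^16  k|16↦f(k): 1:1 2:1 4:1 8:1 16:1  a_16=5
n=20: 1·20 2·10 4·5 5·4 10·2 20·1  f→[1+1+1+1+1+1]=6
q^22  k|22↦f(k): 1:1 2:1 11:1 22:1  a_22=4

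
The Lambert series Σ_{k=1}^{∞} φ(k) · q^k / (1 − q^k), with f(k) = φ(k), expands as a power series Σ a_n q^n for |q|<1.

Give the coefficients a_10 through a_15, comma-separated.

q^10  k|10↦φ(k): 1:1 2:1 5:4 10:4  a_10=10
d|11:{1,11}  Σφ=1+10=11
q^12  k|12↦φ(k): 12:4 6:2 4:2 3:2 2:1 1:1  a_12=12
d|13:{13,1}  Σφ=12+1=13
[q^14] φ(14)=6,φ(7)=6,φ(2)=1,φ(1)=1 ⇒ 14
[q^15] φ(1)=1,φ(3)=2,φ(5)=4,φ(15)=8 ⇒ 15

10, 11, 12, 13, 14, 15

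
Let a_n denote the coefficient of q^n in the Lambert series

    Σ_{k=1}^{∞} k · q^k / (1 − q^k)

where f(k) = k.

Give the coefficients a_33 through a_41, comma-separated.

48, 54, 48, 91, 38, 60, 56, 90, 42

n=33: 33·1 11·3 3·11 1·33  f→[33+11+3+1]=48
d|34:{1,2,17,34}  Σf=1+2+17+34=54
n=35: 35·1 7·5 5·7 1·35  f→[35+7+5+1]=48
q^36  k|36↦f(k): 1:1 2:2 3:3 4:4 6:6 9:9 12:12 18:18 36:36  a_36=91
d|37:{37,1}  Σf=37+1=38
[q^38] f(38)=38,f(19)=19,f(2)=2,f(1)=1 ⇒ 60
d|39:{1,3,13,39}  Σf=1+3+13+39=56
n=40: 1·40 2·20 4·10 5·8 8·5 10·4 20·2 40·1  f→[1+2+4+5+8+10+20+40]=90
q^41  k|41↦f(k): 41:41 1:1  a_41=42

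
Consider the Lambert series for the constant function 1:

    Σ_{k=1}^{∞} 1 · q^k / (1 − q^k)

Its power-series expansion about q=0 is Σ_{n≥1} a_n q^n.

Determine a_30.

d|30:{1,2,3,5,6,10,15,30}  Σf=1+1+1+1+1+1+1+1=8

a_30 = 8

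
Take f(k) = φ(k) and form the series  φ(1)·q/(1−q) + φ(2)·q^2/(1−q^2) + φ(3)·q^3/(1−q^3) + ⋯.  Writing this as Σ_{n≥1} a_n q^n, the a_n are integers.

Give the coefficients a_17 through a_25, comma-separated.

n=17: 17·1 1·17  φ→[16+1]=17
q^18  k|18↦φ(k): 18:6 9:6 6:2 3:2 2:1 1:1  a_18=18
q^19  k|19↦φ(k): 19:18 1:1  a_19=19
[q^20] φ(20)=8,φ(10)=4,φ(5)=4,φ(4)=2,φ(2)=1,φ(1)=1 ⇒ 20
[q^21] φ(1)=1,φ(3)=2,φ(7)=6,φ(21)=12 ⇒ 21
n=22: 1·22 2·11 11·2 22·1  φ→[1+1+10+10]=22
n=23: 23·1 1·23  φ→[22+1]=23
q^24  k|24↦φ(k): 24:8 12:4 8:4 6:2 4:2 3:2 2:1 1:1  a_24=24
n=25: 25·1 5·5 1·25  φ→[20+4+1]=25

17, 18, 19, 20, 21, 22, 23, 24, 25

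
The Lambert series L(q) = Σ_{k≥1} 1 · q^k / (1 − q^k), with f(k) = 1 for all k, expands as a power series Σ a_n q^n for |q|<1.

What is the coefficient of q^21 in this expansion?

a_21 = 4

d|21:{21,7,3,1}  Σf=1+1+1+1=4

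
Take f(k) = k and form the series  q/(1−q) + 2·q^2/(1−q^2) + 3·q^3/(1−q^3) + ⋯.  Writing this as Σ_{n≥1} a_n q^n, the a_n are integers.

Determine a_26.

a_26 = 42

[q^26] f(1)=1,f(2)=2,f(13)=13,f(26)=26 ⇒ 42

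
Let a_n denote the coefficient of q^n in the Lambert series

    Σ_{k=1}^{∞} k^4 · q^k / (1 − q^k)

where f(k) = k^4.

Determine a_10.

a_10 = 10642

[q^10] f(1)=1,f(2)=16,f(5)=625,f(10)=10000 ⇒ 10642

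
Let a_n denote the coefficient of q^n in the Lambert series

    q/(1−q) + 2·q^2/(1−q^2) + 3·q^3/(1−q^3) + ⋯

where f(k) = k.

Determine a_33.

a_33 = 48

d|33:{1,3,11,33}  Σf=1+3+11+33=48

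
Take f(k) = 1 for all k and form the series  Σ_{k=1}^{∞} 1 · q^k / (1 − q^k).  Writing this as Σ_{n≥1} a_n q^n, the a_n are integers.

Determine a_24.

a_24 = 8

[q^24] f(24)=1,f(12)=1,f(8)=1,f(6)=1,f(4)=1,f(3)=1,f(2)=1,f(1)=1 ⇒ 8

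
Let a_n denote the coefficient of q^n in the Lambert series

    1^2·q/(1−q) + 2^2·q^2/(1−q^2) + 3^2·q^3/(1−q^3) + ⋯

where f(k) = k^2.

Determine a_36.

n=36: 1·36 2·18 3·12 4·9 6·6 9·4 12·3 18·2 36·1  f→[1+4+9+16+36+81+144+324+1296]=1911

a_36 = 1911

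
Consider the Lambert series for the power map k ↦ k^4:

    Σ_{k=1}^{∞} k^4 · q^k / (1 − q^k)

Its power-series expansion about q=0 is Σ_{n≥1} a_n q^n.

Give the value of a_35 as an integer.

a_35 = 1503652

q^35  k|35↦f(k): 35:1500625 7:2401 5:625 1:1  a_35=1503652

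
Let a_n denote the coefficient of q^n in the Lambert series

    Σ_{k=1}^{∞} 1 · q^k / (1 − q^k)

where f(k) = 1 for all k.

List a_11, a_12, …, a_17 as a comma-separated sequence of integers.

2, 6, 2, 4, 4, 5, 2

q^11  k|11↦f(k): 1:1 11:1  a_11=2
n=12: 1·12 2·6 3·4 4·3 6·2 12·1  f→[1+1+1+1+1+1]=6
[q^13] f(1)=1,f(13)=1 ⇒ 2
n=14: 1·14 2·7 7·2 14·1  f→[1+1+1+1]=4
q^15  k|15↦f(k): 1:1 3:1 5:1 15:1  a_15=4
n=16: 1·16 2·8 4·4 8·2 16·1  f→[1+1+1+1+1]=5
d|17:{1,17}  Σf=1+1=2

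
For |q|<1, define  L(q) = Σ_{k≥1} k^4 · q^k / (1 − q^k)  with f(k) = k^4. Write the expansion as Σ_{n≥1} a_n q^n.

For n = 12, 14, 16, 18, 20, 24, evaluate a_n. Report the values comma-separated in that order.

[q^12] f(12)=20736,f(6)=1296,f(4)=256,f(3)=81,f(2)=16,f(1)=1 ⇒ 22386
n=14: 1·14 2·7 7·2 14·1  f→[1+16+2401+38416]=40834
d|16:{16,8,4,2,1}  Σf=65536+4096+256+16+1=69905
q^18  k|18↦f(k): 1:1 2:16 3:81 6:1296 9:6561 18:104976  a_18=112931
q^20  k|20↦f(k): 1:1 2:16 4:256 5:625 10:10000 20:160000  a_20=170898
q^24  k|24↦f(k): 1:1 2:16 3:81 4:256 6:1296 8:4096 12:20736 24:331776  a_24=358258

22386, 40834, 69905, 112931, 170898, 358258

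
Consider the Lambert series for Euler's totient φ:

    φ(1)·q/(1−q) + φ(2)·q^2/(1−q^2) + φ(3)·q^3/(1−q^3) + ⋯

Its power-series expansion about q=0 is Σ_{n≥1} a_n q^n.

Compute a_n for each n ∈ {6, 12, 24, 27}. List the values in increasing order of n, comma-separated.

n=6: 1·6 2·3 3·2 6·1  φ→[1+1+2+2]=6
[q^12] φ(12)=4,φ(6)=2,φ(4)=2,φ(3)=2,φ(2)=1,φ(1)=1 ⇒ 12
[q^24] φ(24)=8,φ(12)=4,φ(8)=4,φ(6)=2,φ(4)=2,φ(3)=2,φ(2)=1,φ(1)=1 ⇒ 24
d|27:{27,9,3,1}  Σφ=18+6+2+1=27

6, 12, 24, 27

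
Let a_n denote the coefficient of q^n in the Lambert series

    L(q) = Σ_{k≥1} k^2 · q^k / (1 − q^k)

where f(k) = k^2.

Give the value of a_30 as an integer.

a_30 = 1300

n=30: 30·1 15·2 10·3 6·5 5·6 3·10 2·15 1·30  f→[900+225+100+36+25+9+4+1]=1300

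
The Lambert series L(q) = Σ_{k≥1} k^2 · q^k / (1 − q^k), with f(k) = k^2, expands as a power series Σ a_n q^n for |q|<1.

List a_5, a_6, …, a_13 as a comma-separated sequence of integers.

26, 50, 50, 85, 91, 130, 122, 210, 170

q^5  k|5↦f(k): 5:25 1:1  a_5=26
q^6  k|6↦f(k): 6:36 3:9 2:4 1:1  a_6=50
[q^7] f(7)=49,f(1)=1 ⇒ 50
q^8  k|8↦f(k): 1:1 2:4 4:16 8:64  a_8=85
[q^9] f(9)=81,f(3)=9,f(1)=1 ⇒ 91
[q^10] f(1)=1,f(2)=4,f(5)=25,f(10)=100 ⇒ 130
d|11:{11,1}  Σf=121+1=122
d|12:{1,2,3,4,6,12}  Σf=1+4+9+16+36+144=210
q^13  k|13↦f(k): 13:169 1:1  a_13=170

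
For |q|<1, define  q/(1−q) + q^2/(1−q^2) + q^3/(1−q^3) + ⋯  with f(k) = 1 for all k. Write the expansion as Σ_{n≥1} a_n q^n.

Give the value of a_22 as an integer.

a_22 = 4

d|22:{22,11,2,1}  Σf=1+1+1+1=4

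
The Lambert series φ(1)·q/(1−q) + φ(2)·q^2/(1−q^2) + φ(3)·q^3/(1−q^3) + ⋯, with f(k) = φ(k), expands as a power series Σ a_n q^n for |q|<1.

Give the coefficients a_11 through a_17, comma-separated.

n=11: 11·1 1·11  φ→[10+1]=11
[q^12] φ(1)=1,φ(2)=1,φ(3)=2,φ(4)=2,φ(6)=2,φ(12)=4 ⇒ 12
d|13:{13,1}  Σφ=12+1=13
[q^14] φ(14)=6,φ(7)=6,φ(2)=1,φ(1)=1 ⇒ 14
d|15:{1,3,5,15}  Σφ=1+2+4+8=15
[q^16] φ(16)=8,φ(8)=4,φ(4)=2,φ(2)=1,φ(1)=1 ⇒ 16
d|17:{1,17}  Σφ=1+16=17

11, 12, 13, 14, 15, 16, 17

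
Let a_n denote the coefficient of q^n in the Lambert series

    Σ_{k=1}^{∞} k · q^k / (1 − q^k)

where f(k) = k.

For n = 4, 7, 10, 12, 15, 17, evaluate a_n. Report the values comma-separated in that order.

[q^4] f(4)=4,f(2)=2,f(1)=1 ⇒ 7
[q^7] f(7)=7,f(1)=1 ⇒ 8
[q^10] f(10)=10,f(5)=5,f(2)=2,f(1)=1 ⇒ 18
[q^12] f(12)=12,f(6)=6,f(4)=4,f(3)=3,f(2)=2,f(1)=1 ⇒ 28
q^15  k|15↦f(k): 15:15 5:5 3:3 1:1  a_15=24
n=17: 17·1 1·17  f→[17+1]=18

7, 8, 18, 28, 24, 18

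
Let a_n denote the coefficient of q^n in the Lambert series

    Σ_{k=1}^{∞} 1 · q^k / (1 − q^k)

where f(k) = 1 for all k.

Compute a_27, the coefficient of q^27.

n=27: 1·27 3·9 9·3 27·1  f→[1+1+1+1]=4

a_27 = 4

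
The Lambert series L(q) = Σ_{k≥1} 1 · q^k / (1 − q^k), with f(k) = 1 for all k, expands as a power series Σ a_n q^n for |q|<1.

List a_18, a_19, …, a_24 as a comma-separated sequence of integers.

d|18:{18,9,6,3,2,1}  Σf=1+1+1+1+1+1=6
[q^19] f(19)=1,f(1)=1 ⇒ 2
q^20  k|20↦f(k): 1:1 2:1 4:1 5:1 10:1 20:1  a_20=6
q^21  k|21↦f(k): 21:1 7:1 3:1 1:1  a_21=4
[q^22] f(1)=1,f(2)=1,f(11)=1,f(22)=1 ⇒ 4
q^23  k|23↦f(k): 23:1 1:1  a_23=2
[q^24] f(24)=1,f(12)=1,f(8)=1,f(6)=1,f(4)=1,f(3)=1,f(2)=1,f(1)=1 ⇒ 8

6, 2, 6, 4, 4, 2, 8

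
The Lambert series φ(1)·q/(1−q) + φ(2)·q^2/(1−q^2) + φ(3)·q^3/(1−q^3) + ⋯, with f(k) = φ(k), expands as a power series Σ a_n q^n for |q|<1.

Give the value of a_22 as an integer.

n=22: 22·1 11·2 2·11 1·22  φ→[10+10+1+1]=22

a_22 = 22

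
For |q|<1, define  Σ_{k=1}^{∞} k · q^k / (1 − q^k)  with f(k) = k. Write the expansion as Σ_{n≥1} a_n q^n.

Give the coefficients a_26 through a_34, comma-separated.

q^26  k|26↦f(k): 1:1 2:2 13:13 26:26  a_26=42
[q^27] f(1)=1,f(3)=3,f(9)=9,f(27)=27 ⇒ 40
[q^28] f(1)=1,f(2)=2,f(4)=4,f(7)=7,f(14)=14,f(28)=28 ⇒ 56
n=29: 29·1 1·29  f→[29+1]=30
[q^30] f(1)=1,f(2)=2,f(3)=3,f(5)=5,f(6)=6,f(10)=10,f(15)=15,f(30)=30 ⇒ 72
n=31: 31·1 1·31  f→[31+1]=32
d|32:{1,2,4,8,16,32}  Σf=1+2+4+8+16+32=63
n=33: 33·1 11·3 3·11 1·33  f→[33+11+3+1]=48
d|34:{1,2,17,34}  Σf=1+2+17+34=54

42, 40, 56, 30, 72, 32, 63, 48, 54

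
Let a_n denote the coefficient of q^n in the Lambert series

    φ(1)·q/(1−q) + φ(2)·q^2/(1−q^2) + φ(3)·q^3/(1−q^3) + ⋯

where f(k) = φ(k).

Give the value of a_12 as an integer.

d|12:{1,2,3,4,6,12}  Σφ=1+1+2+2+2+4=12

a_12 = 12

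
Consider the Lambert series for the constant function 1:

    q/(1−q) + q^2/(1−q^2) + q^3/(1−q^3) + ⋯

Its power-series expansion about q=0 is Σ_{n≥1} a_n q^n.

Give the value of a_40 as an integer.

a_40 = 8

n=40: 1·40 2·20 4·10 5·8 8·5 10·4 20·2 40·1  f→[1+1+1+1+1+1+1+1]=8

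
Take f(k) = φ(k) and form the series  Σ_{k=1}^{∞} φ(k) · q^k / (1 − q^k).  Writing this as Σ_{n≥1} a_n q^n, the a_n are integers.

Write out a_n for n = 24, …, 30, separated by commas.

n=24: 1·24 2·12 3·8 4·6 6·4 8·3 12·2 24·1  φ→[1+1+2+2+2+4+4+8]=24
[q^25] φ(1)=1,φ(5)=4,φ(25)=20 ⇒ 25
q^26  k|26↦φ(k): 1:1 2:1 13:12 26:12  a_26=26
d|27:{1,3,9,27}  Σφ=1+2+6+18=27
[q^28] φ(1)=1,φ(2)=1,φ(4)=2,φ(7)=6,φ(14)=6,φ(28)=12 ⇒ 28
[q^29] φ(1)=1,φ(29)=28 ⇒ 29
n=30: 1·30 2·15 3·10 5·6 6·5 10·3 15·2 30·1  φ→[1+1+2+4+2+4+8+8]=30

24, 25, 26, 27, 28, 29, 30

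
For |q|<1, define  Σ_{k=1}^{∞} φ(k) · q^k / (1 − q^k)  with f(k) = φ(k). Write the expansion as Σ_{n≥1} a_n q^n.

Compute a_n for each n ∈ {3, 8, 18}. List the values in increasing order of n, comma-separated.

[q^3] φ(1)=1,φ(3)=2 ⇒ 3
[q^8] φ(1)=1,φ(2)=1,φ(4)=2,φ(8)=4 ⇒ 8
[q^18] φ(18)=6,φ(9)=6,φ(6)=2,φ(3)=2,φ(2)=1,φ(1)=1 ⇒ 18

3, 8, 18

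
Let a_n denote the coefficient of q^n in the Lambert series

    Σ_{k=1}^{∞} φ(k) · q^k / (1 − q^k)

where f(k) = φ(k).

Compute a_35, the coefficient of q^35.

q^35  k|35↦φ(k): 35:24 7:6 5:4 1:1  a_35=35

a_35 = 35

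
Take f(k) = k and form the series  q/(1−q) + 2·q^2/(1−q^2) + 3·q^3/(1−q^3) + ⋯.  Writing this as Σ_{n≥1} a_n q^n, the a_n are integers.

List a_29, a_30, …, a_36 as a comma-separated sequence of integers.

[q^29] f(29)=29,f(1)=1 ⇒ 30
[q^30] f(30)=30,f(15)=15,f(10)=10,f(6)=6,f(5)=5,f(3)=3,f(2)=2,f(1)=1 ⇒ 72
n=31: 1·31 31·1  f→[1+31]=32
q^32  k|32↦f(k): 32:32 16:16 8:8 4:4 2:2 1:1  a_32=63
q^33  k|33↦f(k): 1:1 3:3 11:11 33:33  a_33=48
d|34:{34,17,2,1}  Σf=34+17+2+1=54
n=35: 35·1 7·5 5·7 1·35  f→[35+7+5+1]=48
[q^36] f(1)=1,f(2)=2,f(3)=3,f(4)=4,f(6)=6,f(9)=9,f(12)=12,f(18)=18,f(36)=36 ⇒ 91

30, 72, 32, 63, 48, 54, 48, 91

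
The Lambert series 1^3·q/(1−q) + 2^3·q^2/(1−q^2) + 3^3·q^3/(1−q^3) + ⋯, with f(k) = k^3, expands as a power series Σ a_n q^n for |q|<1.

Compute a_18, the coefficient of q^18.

a_18 = 6813

n=18: 18·1 9·2 6·3 3·6 2·9 1·18  f→[5832+729+216+27+8+1]=6813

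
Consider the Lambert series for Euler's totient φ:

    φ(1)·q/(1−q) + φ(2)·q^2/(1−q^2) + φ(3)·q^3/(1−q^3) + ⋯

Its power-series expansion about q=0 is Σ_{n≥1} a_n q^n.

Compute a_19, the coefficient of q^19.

[q^19] φ(1)=1,φ(19)=18 ⇒ 19

a_19 = 19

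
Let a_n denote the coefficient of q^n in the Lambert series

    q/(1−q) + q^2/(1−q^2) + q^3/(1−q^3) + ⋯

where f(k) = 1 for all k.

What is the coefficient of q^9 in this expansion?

n=9: 1·9 3·3 9·1  f→[1+1+1]=3

a_9 = 3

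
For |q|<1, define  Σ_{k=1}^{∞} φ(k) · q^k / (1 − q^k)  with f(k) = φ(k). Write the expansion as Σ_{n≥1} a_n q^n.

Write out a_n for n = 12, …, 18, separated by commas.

d|12:{1,2,3,4,6,12}  Σφ=1+1+2+2+2+4=12
q^13  k|13↦φ(k): 1:1 13:12  a_13=13
[q^14] φ(14)=6,φ(7)=6,φ(2)=1,φ(1)=1 ⇒ 14
n=15: 1·15 3·5 5·3 15·1  φ→[1+2+4+8]=15
d|16:{16,8,4,2,1}  Σφ=8+4+2+1+1=16
q^17  k|17↦φ(k): 17:16 1:1  a_17=17
[q^18] φ(1)=1,φ(2)=1,φ(3)=2,φ(6)=2,φ(9)=6,φ(18)=6 ⇒ 18

12, 13, 14, 15, 16, 17, 18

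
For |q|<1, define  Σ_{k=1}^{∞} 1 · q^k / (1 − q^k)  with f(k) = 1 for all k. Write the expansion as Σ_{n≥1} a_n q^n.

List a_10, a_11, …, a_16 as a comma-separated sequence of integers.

q^10  k|10↦f(k): 1:1 2:1 5:1 10:1  a_10=4
d|11:{1,11}  Σf=1+1=2
[q^12] f(12)=1,f(6)=1,f(4)=1,f(3)=1,f(2)=1,f(1)=1 ⇒ 6
q^13  k|13↦f(k): 13:1 1:1  a_13=2
q^14  k|14↦f(k): 1:1 2:1 7:1 14:1  a_14=4
n=15: 1·15 3·5 5·3 15·1  f→[1+1+1+1]=4
d|16:{16,8,4,2,1}  Σf=1+1+1+1+1=5

4, 2, 6, 2, 4, 4, 5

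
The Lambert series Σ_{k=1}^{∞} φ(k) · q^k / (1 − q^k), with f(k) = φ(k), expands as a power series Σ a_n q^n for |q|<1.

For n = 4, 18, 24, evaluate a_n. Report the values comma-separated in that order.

d|4:{1,2,4}  Σφ=1+1+2=4
d|18:{18,9,6,3,2,1}  Σφ=6+6+2+2+1+1=18
q^24  k|24↦φ(k): 1:1 2:1 3:2 4:2 6:2 8:4 12:4 24:8  a_24=24

4, 18, 24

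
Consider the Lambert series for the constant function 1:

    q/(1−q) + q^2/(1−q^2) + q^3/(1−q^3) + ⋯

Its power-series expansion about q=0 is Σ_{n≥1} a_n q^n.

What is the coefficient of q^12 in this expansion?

[q^12] f(12)=1,f(6)=1,f(4)=1,f(3)=1,f(2)=1,f(1)=1 ⇒ 6

a_12 = 6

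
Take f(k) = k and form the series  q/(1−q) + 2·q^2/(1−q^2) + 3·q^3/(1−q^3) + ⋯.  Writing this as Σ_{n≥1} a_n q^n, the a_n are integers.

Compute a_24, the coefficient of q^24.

d|24:{24,12,8,6,4,3,2,1}  Σf=24+12+8+6+4+3+2+1=60

a_24 = 60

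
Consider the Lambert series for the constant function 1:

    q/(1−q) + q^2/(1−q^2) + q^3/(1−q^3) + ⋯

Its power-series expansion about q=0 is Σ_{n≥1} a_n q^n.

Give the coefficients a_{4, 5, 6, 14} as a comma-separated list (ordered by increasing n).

d|4:{1,2,4}  Σf=1+1+1=3
n=5: 5·1 1·5  f→[1+1]=2
q^6  k|6↦f(k): 1:1 2:1 3:1 6:1  a_6=4
[q^14] f(1)=1,f(2)=1,f(7)=1,f(14)=1 ⇒ 4

3, 2, 4, 4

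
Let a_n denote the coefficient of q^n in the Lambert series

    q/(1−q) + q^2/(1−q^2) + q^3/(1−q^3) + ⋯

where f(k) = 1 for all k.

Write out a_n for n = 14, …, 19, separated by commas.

q^14  k|14↦f(k): 1:1 2:1 7:1 14:1  a_14=4
n=15: 1·15 3·5 5·3 15·1  f→[1+1+1+1]=4
n=16: 16·1 8·2 4·4 2·8 1·16  f→[1+1+1+1+1]=5
q^17  k|17↦f(k): 1:1 17:1  a_17=2
[q^18] f(1)=1,f(2)=1,f(3)=1,f(6)=1,f(9)=1,f(18)=1 ⇒ 6
q^19  k|19↦f(k): 1:1 19:1  a_19=2

4, 4, 5, 2, 6, 2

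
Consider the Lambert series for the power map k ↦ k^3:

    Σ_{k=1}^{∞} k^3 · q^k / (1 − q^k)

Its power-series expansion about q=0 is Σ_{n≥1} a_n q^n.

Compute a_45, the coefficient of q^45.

[q^45] f(1)=1,f(3)=27,f(5)=125,f(9)=729,f(15)=3375,f(45)=91125 ⇒ 95382

a_45 = 95382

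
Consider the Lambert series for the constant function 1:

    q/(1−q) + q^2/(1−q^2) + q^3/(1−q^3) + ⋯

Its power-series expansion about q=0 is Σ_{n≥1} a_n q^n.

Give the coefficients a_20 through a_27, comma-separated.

[q^20] f(20)=1,f(10)=1,f(5)=1,f(4)=1,f(2)=1,f(1)=1 ⇒ 6
[q^21] f(1)=1,f(3)=1,f(7)=1,f(21)=1 ⇒ 4
[q^22] f(22)=1,f(11)=1,f(2)=1,f(1)=1 ⇒ 4
q^23  k|23↦f(k): 23:1 1:1  a_23=2
d|24:{24,12,8,6,4,3,2,1}  Σf=1+1+1+1+1+1+1+1=8
[q^25] f(25)=1,f(5)=1,f(1)=1 ⇒ 3
n=26: 1·26 2·13 13·2 26·1  f→[1+1+1+1]=4
q^27  k|27↦f(k): 1:1 3:1 9:1 27:1  a_27=4

6, 4, 4, 2, 8, 3, 4, 4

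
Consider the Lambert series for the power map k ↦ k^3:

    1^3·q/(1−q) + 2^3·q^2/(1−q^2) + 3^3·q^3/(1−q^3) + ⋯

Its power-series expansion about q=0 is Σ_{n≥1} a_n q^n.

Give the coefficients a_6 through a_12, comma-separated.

252, 344, 585, 757, 1134, 1332, 2044

d|6:{1,2,3,6}  Σf=1+8+27+216=252
[q^7] f(7)=343,f(1)=1 ⇒ 344
[q^8] f(8)=512,f(4)=64,f(2)=8,f(1)=1 ⇒ 585
n=9: 1·9 3·3 9·1  f→[1+27+729]=757
[q^10] f(10)=1000,f(5)=125,f(2)=8,f(1)=1 ⇒ 1134
d|11:{11,1}  Σf=1331+1=1332
n=12: 1·12 2·6 3·4 4·3 6·2 12·1  f→[1+8+27+64+216+1728]=2044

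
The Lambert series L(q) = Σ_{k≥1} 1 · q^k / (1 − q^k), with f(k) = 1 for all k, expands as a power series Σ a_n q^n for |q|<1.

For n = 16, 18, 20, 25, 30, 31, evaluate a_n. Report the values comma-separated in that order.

[q^16] f(16)=1,f(8)=1,f(4)=1,f(2)=1,f(1)=1 ⇒ 5
[q^18] f(1)=1,f(2)=1,f(3)=1,f(6)=1,f(9)=1,f(18)=1 ⇒ 6
[q^20] f(1)=1,f(2)=1,f(4)=1,f(5)=1,f(10)=1,f(20)=1 ⇒ 6
d|25:{25,5,1}  Σf=1+1+1=3
n=30: 1·30 2·15 3·10 5·6 6·5 10·3 15·2 30·1  f→[1+1+1+1+1+1+1+1]=8
n=31: 31·1 1·31  f→[1+1]=2

5, 6, 6, 3, 8, 2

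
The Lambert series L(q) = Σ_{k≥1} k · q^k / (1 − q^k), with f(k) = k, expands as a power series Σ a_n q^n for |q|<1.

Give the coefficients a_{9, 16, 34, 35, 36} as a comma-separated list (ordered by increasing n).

d|9:{1,3,9}  Σf=1+3+9=13
n=16: 16·1 8·2 4·4 2·8 1·16  f→[16+8+4+2+1]=31
n=34: 34·1 17·2 2·17 1·34  f→[34+17+2+1]=54
d|35:{1,5,7,35}  Σf=1+5+7+35=48
[q^36] f(1)=1,f(2)=2,f(3)=3,f(4)=4,f(6)=6,f(9)=9,f(12)=12,f(18)=18,f(36)=36 ⇒ 91

13, 31, 54, 48, 91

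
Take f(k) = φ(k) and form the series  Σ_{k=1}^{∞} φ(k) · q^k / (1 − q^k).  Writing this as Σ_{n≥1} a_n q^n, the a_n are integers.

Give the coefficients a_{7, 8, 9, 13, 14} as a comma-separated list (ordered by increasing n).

n=7: 1·7 7·1  φ→[1+6]=7
d|8:{1,2,4,8}  Σφ=1+1+2+4=8
n=9: 9·1 3·3 1·9  φ→[6+2+1]=9
[q^13] φ(1)=1,φ(13)=12 ⇒ 13
[q^14] φ(1)=1,φ(2)=1,φ(7)=6,φ(14)=6 ⇒ 14

7, 8, 9, 13, 14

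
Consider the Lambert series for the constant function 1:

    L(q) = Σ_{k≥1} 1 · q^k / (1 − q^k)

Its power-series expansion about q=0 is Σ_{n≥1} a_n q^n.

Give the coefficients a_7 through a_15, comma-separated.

2, 4, 3, 4, 2, 6, 2, 4, 4

d|7:{7,1}  Σf=1+1=2
q^8  k|8↦f(k): 8:1 4:1 2:1 1:1  a_8=4
[q^9] f(9)=1,f(3)=1,f(1)=1 ⇒ 3
d|10:{10,5,2,1}  Σf=1+1+1+1=4
[q^11] f(11)=1,f(1)=1 ⇒ 2
q^12  k|12↦f(k): 1:1 2:1 3:1 4:1 6:1 12:1  a_12=6
[q^13] f(13)=1,f(1)=1 ⇒ 2
d|14:{14,7,2,1}  Σf=1+1+1+1=4
n=15: 1·15 3·5 5·3 15·1  f→[1+1+1+1]=4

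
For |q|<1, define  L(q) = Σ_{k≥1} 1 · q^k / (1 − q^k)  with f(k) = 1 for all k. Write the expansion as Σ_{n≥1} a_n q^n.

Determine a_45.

a_45 = 6

q^45  k|45↦f(k): 45:1 15:1 9:1 5:1 3:1 1:1  a_45=6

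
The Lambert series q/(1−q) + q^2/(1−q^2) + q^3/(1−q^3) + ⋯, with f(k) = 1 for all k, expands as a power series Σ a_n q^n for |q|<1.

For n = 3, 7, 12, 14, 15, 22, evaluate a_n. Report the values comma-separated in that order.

n=3: 3·1 1·3  f→[1+1]=2
q^7  k|7↦f(k): 7:1 1:1  a_7=2
q^12  k|12↦f(k): 12:1 6:1 4:1 3:1 2:1 1:1  a_12=6
[q^14] f(1)=1,f(2)=1,f(7)=1,f(14)=1 ⇒ 4
[q^15] f(1)=1,f(3)=1,f(5)=1,f(15)=1 ⇒ 4
d|22:{1,2,11,22}  Σf=1+1+1+1=4

2, 2, 6, 4, 4, 4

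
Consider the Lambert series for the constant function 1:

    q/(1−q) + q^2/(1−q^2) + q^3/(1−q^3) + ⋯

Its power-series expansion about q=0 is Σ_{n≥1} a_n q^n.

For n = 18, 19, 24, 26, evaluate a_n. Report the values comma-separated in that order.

6, 2, 8, 4

[q^18] f(1)=1,f(2)=1,f(3)=1,f(6)=1,f(9)=1,f(18)=1 ⇒ 6
n=19: 19·1 1·19  f→[1+1]=2
q^24  k|24↦f(k): 1:1 2:1 3:1 4:1 6:1 8:1 12:1 24:1  a_24=8
[q^26] f(26)=1,f(13)=1,f(2)=1,f(1)=1 ⇒ 4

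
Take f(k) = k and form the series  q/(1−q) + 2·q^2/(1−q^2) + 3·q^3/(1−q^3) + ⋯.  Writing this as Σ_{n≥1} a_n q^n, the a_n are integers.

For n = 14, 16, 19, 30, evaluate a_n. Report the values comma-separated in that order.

24, 31, 20, 72

d|14:{1,2,7,14}  Σf=1+2+7+14=24
[q^16] f(16)=16,f(8)=8,f(4)=4,f(2)=2,f(1)=1 ⇒ 31
d|19:{19,1}  Σf=19+1=20
[q^30] f(1)=1,f(2)=2,f(3)=3,f(5)=5,f(6)=6,f(10)=10,f(15)=15,f(30)=30 ⇒ 72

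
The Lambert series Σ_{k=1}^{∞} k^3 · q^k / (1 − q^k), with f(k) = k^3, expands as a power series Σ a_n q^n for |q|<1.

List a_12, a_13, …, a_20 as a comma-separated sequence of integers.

[q^12] f(1)=1,f(2)=8,f(3)=27,f(4)=64,f(6)=216,f(12)=1728 ⇒ 2044
q^13  k|13↦f(k): 1:1 13:2197  a_13=2198
d|14:{14,7,2,1}  Σf=2744+343+8+1=3096
q^15  k|15↦f(k): 15:3375 5:125 3:27 1:1  a_15=3528
q^16  k|16↦f(k): 1:1 2:8 4:64 8:512 16:4096  a_16=4681
d|17:{17,1}  Σf=4913+1=4914
n=18: 1·18 2·9 3·6 6·3 9·2 18·1  f→[1+8+27+216+729+5832]=6813
q^19  k|19↦f(k): 19:6859 1:1  a_19=6860
[q^20] f(1)=1,f(2)=8,f(4)=64,f(5)=125,f(10)=1000,f(20)=8000 ⇒ 9198

2044, 2198, 3096, 3528, 4681, 4914, 6813, 6860, 9198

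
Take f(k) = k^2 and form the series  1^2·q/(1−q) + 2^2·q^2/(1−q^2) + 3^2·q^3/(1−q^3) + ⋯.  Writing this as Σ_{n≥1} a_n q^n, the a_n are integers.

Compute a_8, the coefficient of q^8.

a_8 = 85

d|8:{1,2,4,8}  Σf=1+4+16+64=85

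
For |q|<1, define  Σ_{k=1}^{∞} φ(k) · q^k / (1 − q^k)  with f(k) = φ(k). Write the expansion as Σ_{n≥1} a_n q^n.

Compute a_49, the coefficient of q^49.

n=49: 1·49 7·7 49·1  φ→[1+6+42]=49

a_49 = 49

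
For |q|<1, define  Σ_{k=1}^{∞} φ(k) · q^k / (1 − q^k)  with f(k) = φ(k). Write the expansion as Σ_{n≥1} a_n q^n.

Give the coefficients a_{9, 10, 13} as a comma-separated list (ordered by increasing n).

[q^9] φ(9)=6,φ(3)=2,φ(1)=1 ⇒ 9
d|10:{1,2,5,10}  Σφ=1+1+4+4=10
d|13:{1,13}  Σφ=1+12=13

9, 10, 13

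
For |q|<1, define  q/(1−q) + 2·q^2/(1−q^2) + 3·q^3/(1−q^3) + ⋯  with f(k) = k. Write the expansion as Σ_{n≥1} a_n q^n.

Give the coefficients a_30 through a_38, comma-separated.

72, 32, 63, 48, 54, 48, 91, 38, 60

q^30  k|30↦f(k): 30:30 15:15 10:10 6:6 5:5 3:3 2:2 1:1  a_30=72
d|31:{1,31}  Σf=1+31=32
n=32: 32·1 16·2 8·4 4·8 2·16 1·32  f→[32+16+8+4+2+1]=63
q^33  k|33↦f(k): 33:33 11:11 3:3 1:1  a_33=48
d|34:{34,17,2,1}  Σf=34+17+2+1=54
q^35  k|35↦f(k): 35:35 7:7 5:5 1:1  a_35=48
n=36: 36·1 18·2 12·3 9·4 6·6 4·9 3·12 2·18 1·36  f→[36+18+12+9+6+4+3+2+1]=91
n=37: 1·37 37·1  f→[1+37]=38
d|38:{1,2,19,38}  Σf=1+2+19+38=60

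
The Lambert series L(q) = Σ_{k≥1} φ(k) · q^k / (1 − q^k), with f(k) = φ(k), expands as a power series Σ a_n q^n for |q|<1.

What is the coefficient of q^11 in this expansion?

n=11: 11·1 1·11  φ→[10+1]=11

a_11 = 11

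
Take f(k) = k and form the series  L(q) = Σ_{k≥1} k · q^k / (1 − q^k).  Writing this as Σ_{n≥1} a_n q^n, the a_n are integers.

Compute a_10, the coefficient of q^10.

a_10 = 18

q^10  k|10↦f(k): 1:1 2:2 5:5 10:10  a_10=18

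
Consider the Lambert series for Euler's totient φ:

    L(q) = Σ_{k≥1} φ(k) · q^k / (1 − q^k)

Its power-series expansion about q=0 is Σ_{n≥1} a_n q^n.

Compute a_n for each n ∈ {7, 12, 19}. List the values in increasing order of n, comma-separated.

d|7:{7,1}  Σφ=6+1=7
d|12:{12,6,4,3,2,1}  Σφ=4+2+2+2+1+1=12
q^19  k|19↦φ(k): 19:18 1:1  a_19=19

7, 12, 19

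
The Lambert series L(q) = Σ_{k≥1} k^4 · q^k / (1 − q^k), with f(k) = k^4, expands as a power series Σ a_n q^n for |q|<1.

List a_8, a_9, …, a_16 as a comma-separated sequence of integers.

4369, 6643, 10642, 14642, 22386, 28562, 40834, 51332, 69905

n=8: 1·8 2·4 4·2 8·1  f→[1+16+256+4096]=4369
d|9:{9,3,1}  Σf=6561+81+1=6643
q^10  k|10↦f(k): 1:1 2:16 5:625 10:10000  a_10=10642
d|11:{11,1}  Σf=14641+1=14642
q^12  k|12↦f(k): 1:1 2:16 3:81 4:256 6:1296 12:20736  a_12=22386
n=13: 1·13 13·1  f→[1+28561]=28562
n=14: 1·14 2·7 7·2 14·1  f→[1+16+2401+38416]=40834
d|15:{15,5,3,1}  Σf=50625+625+81+1=51332
q^16  k|16↦f(k): 1:1 2:16 4:256 8:4096 16:65536  a_16=69905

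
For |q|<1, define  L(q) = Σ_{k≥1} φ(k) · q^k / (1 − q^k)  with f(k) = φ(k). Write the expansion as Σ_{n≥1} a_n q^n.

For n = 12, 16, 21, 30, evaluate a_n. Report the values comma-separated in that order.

[q^12] φ(12)=4,φ(6)=2,φ(4)=2,φ(3)=2,φ(2)=1,φ(1)=1 ⇒ 12
[q^16] φ(16)=8,φ(8)=4,φ(4)=2,φ(2)=1,φ(1)=1 ⇒ 16
d|21:{1,3,7,21}  Σφ=1+2+6+12=21
q^30  k|30↦φ(k): 30:8 15:8 10:4 6:2 5:4 3:2 2:1 1:1  a_30=30

12, 16, 21, 30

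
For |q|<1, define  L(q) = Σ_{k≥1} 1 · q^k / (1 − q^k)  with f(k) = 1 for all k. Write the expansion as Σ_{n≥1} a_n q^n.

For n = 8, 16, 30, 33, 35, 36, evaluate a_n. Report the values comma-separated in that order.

d|8:{8,4,2,1}  Σf=1+1+1+1=4
q^16  k|16↦f(k): 16:1 8:1 4:1 2:1 1:1  a_16=5
[q^30] f(1)=1,f(2)=1,f(3)=1,f(5)=1,f(6)=1,f(10)=1,f(15)=1,f(30)=1 ⇒ 8
n=33: 1·33 3·11 11·3 33·1  f→[1+1+1+1]=4
q^35  k|35↦f(k): 1:1 5:1 7:1 35:1  a_35=4
n=36: 1·36 2·18 3·12 4·9 6·6 9·4 12·3 18·2 36·1  f→[1+1+1+1+1+1+1+1+1]=9

4, 5, 8, 4, 4, 9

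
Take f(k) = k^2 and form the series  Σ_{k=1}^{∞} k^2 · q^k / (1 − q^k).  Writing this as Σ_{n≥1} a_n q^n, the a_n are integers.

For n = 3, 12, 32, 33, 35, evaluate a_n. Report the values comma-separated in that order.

n=3: 1·3 3·1  f→[1+9]=10
n=12: 12·1 6·2 4·3 3·4 2·6 1·12  f→[144+36+16+9+4+1]=210
q^32  k|32↦f(k): 32:1024 16:256 8:64 4:16 2:4 1:1  a_32=1365
d|33:{33,11,3,1}  Σf=1089+121+9+1=1220
[q^35] f(1)=1,f(5)=25,f(7)=49,f(35)=1225 ⇒ 1300

10, 210, 1365, 1220, 1300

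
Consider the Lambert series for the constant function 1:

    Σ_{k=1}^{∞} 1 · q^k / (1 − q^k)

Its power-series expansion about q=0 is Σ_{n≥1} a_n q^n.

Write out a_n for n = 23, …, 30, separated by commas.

q^23  k|23↦f(k): 1:1 23:1  a_23=2
d|24:{24,12,8,6,4,3,2,1}  Σf=1+1+1+1+1+1+1+1=8
[q^25] f(1)=1,f(5)=1,f(25)=1 ⇒ 3
q^26  k|26↦f(k): 1:1 2:1 13:1 26:1  a_26=4
[q^27] f(1)=1,f(3)=1,f(9)=1,f(27)=1 ⇒ 4
[q^28] f(28)=1,f(14)=1,f(7)=1,f(4)=1,f(2)=1,f(1)=1 ⇒ 6
q^29  k|29↦f(k): 1:1 29:1  a_29=2
n=30: 1·30 2·15 3·10 5·6 6·5 10·3 15·2 30·1  f→[1+1+1+1+1+1+1+1]=8

2, 8, 3, 4, 4, 6, 2, 8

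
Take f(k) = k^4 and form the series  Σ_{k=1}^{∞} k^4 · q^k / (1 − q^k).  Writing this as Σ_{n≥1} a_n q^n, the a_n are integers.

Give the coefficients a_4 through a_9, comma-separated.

273, 626, 1394, 2402, 4369, 6643

d|4:{4,2,1}  Σf=256+16+1=273
n=5: 5·1 1·5  f→[625+1]=626
d|6:{1,2,3,6}  Σf=1+16+81+1296=1394
q^7  k|7↦f(k): 7:2401 1:1  a_7=2402
d|8:{8,4,2,1}  Σf=4096+256+16+1=4369
n=9: 1·9 3·3 9·1  f→[1+81+6561]=6643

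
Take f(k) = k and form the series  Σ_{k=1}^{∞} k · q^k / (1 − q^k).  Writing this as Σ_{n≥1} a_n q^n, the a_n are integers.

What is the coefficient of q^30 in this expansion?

q^30  k|30↦f(k): 30:30 15:15 10:10 6:6 5:5 3:3 2:2 1:1  a_30=72

a_30 = 72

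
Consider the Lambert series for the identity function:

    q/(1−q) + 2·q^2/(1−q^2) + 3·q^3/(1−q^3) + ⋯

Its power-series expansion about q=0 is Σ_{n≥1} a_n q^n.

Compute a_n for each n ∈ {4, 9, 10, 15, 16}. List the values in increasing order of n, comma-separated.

7, 13, 18, 24, 31

[q^4] f(4)=4,f(2)=2,f(1)=1 ⇒ 7
q^9  k|9↦f(k): 9:9 3:3 1:1  a_9=13
d|10:{1,2,5,10}  Σf=1+2+5+10=18
d|15:{15,5,3,1}  Σf=15+5+3+1=24
[q^16] f(1)=1,f(2)=2,f(4)=4,f(8)=8,f(16)=16 ⇒ 31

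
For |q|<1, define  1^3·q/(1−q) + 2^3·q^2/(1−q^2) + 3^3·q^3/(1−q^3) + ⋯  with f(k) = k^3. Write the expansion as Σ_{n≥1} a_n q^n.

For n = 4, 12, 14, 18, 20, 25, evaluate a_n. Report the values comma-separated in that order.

73, 2044, 3096, 6813, 9198, 15751

q^4  k|4↦f(k): 4:64 2:8 1:1  a_4=73
d|12:{12,6,4,3,2,1}  Σf=1728+216+64+27+8+1=2044
n=14: 14·1 7·2 2·7 1·14  f→[2744+343+8+1]=3096
q^18  k|18↦f(k): 1:1 2:8 3:27 6:216 9:729 18:5832  a_18=6813
q^20  k|20↦f(k): 1:1 2:8 4:64 5:125 10:1000 20:8000  a_20=9198
[q^25] f(25)=15625,f(5)=125,f(1)=1 ⇒ 15751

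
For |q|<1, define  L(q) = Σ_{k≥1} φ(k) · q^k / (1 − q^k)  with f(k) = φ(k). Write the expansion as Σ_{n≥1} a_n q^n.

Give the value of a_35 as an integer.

n=35: 35·1 7·5 5·7 1·35  φ→[24+6+4+1]=35

a_35 = 35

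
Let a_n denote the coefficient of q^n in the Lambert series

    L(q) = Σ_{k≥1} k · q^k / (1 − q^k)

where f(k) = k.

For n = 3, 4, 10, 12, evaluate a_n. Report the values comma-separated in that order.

4, 7, 18, 28

[q^3] f(1)=1,f(3)=3 ⇒ 4
n=4: 1·4 2·2 4·1  f→[1+2+4]=7
[q^10] f(10)=10,f(5)=5,f(2)=2,f(1)=1 ⇒ 18
d|12:{1,2,3,4,6,12}  Σf=1+2+3+4+6+12=28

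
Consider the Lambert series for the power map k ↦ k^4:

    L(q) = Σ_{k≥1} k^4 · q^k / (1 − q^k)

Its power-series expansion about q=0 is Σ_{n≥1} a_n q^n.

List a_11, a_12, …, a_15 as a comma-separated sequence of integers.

14642, 22386, 28562, 40834, 51332

d|11:{1,11}  Σf=1+14641=14642
[q^12] f(1)=1,f(2)=16,f(3)=81,f(4)=256,f(6)=1296,f(12)=20736 ⇒ 22386
q^13  k|13↦f(k): 13:28561 1:1  a_13=28562
[q^14] f(1)=1,f(2)=16,f(7)=2401,f(14)=38416 ⇒ 40834
n=15: 15·1 5·3 3·5 1·15  f→[50625+625+81+1]=51332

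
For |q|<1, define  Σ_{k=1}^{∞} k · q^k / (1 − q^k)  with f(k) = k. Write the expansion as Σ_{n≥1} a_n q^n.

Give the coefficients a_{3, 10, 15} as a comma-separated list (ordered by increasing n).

4, 18, 24

[q^3] f(1)=1,f(3)=3 ⇒ 4
q^10  k|10↦f(k): 1:1 2:2 5:5 10:10  a_10=18
d|15:{15,5,3,1}  Σf=15+5+3+1=24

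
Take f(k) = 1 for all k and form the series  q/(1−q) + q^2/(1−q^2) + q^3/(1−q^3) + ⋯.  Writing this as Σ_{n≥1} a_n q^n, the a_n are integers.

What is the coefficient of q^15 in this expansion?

a_15 = 4

[q^15] f(15)=1,f(5)=1,f(3)=1,f(1)=1 ⇒ 4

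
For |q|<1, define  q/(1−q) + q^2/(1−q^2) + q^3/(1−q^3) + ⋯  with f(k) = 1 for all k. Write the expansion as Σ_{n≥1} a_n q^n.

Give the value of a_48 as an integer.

a_48 = 10

q^48  k|48↦f(k): 1:1 2:1 3:1 4:1 6:1 8:1 12:1 16:1 24:1 48:1  a_48=10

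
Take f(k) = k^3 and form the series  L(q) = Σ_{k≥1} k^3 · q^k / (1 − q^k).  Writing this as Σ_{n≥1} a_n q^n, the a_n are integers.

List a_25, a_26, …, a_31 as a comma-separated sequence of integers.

q^25  k|25↦f(k): 25:15625 5:125 1:1  a_25=15751
d|26:{1,2,13,26}  Σf=1+8+2197+17576=19782
n=27: 27·1 9·3 3·9 1·27  f→[19683+729+27+1]=20440
q^28  k|28↦f(k): 1:1 2:8 4:64 7:343 14:2744 28:21952  a_28=25112
[q^29] f(29)=24389,f(1)=1 ⇒ 24390
[q^30] f(1)=1,f(2)=8,f(3)=27,f(5)=125,f(6)=216,f(10)=1000,f(15)=3375,f(30)=27000 ⇒ 31752
n=31: 31·1 1·31  f→[29791+1]=29792

15751, 19782, 20440, 25112, 24390, 31752, 29792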